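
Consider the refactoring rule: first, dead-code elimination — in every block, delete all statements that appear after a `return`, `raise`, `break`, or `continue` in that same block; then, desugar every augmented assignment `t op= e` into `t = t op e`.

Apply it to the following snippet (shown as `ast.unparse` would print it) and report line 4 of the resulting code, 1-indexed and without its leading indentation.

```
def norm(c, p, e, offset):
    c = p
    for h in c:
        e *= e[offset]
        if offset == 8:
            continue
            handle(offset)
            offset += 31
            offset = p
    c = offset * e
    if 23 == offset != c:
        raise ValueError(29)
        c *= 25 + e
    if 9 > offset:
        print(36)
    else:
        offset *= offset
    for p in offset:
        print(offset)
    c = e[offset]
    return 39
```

e = e * e[offset]

Transformed code:
def norm(c, p, e, offset):
    c = p
    for h in c:
        e = e * e[offset]
        if offset == 8:
            continue
    c = offset * e
    if 23 == offset != c:
        raise ValueError(29)
    if 9 > offset:
        print(36)
    else:
        offset = offset * offset
    for p in offset:
        print(offset)
    c = e[offset]
    return 39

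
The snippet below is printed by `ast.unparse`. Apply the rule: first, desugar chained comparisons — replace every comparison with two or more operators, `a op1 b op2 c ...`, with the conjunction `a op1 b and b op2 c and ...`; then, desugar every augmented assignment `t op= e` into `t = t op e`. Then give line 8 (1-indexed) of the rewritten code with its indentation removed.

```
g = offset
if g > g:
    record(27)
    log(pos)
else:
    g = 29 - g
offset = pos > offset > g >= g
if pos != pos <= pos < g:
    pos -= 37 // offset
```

if pos != pos and pos <= pos and (pos < g):

Transformed code:
g = offset
if g > g:
    record(27)
    log(pos)
else:
    g = 29 - g
offset = pos > offset and offset > g and (g >= g)
if pos != pos and pos <= pos and (pos < g):
    pos = pos - 37 // offset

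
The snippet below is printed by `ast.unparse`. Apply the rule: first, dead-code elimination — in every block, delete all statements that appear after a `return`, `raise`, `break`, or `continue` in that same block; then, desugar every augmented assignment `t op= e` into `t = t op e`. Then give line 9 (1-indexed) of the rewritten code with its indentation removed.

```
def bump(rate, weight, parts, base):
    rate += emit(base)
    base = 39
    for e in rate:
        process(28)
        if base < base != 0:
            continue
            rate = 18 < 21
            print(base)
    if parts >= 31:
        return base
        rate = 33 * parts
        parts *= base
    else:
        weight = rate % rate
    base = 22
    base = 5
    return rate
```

Transformed code:
def bump(rate, weight, parts, base):
    rate = rate + emit(base)
    base = 39
    for e in rate:
        process(28)
        if base < base != 0:
            continue
    if parts >= 31:
        return base
    else:
        weight = rate % rate
    base = 22
    base = 5
    return rate

return base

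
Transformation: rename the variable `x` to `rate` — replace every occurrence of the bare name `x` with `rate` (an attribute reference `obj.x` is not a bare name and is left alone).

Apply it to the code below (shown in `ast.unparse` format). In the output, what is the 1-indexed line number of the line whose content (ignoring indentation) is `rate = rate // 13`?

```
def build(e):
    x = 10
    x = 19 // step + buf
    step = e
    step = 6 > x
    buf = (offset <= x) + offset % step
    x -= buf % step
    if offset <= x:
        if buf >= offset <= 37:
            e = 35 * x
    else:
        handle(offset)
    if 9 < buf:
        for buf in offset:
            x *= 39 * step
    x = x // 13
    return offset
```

16

Transformed code:
def build(e):
    rate = 10
    rate = 19 // step + buf
    step = e
    step = 6 > rate
    buf = (offset <= rate) + offset % step
    rate -= buf % step
    if offset <= rate:
        if buf >= offset <= 37:
            e = 35 * rate
    else:
        handle(offset)
    if 9 < buf:
        for buf in offset:
            rate *= 39 * step
    rate = rate // 13
    return offset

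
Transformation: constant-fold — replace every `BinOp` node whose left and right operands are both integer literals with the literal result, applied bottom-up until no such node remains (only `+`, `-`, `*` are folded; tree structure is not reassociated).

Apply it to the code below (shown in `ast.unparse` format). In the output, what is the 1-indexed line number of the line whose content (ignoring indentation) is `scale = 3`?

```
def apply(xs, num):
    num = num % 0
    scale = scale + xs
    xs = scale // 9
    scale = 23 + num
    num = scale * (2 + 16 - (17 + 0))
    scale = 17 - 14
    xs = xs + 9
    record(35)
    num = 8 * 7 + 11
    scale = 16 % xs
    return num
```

7

Transformed code:
def apply(xs, num):
    num = num % 0
    scale = scale + xs
    xs = scale // 9
    scale = 23 + num
    num = scale * 1
    scale = 3
    xs = xs + 9
    record(35)
    num = 67
    scale = 16 % xs
    return num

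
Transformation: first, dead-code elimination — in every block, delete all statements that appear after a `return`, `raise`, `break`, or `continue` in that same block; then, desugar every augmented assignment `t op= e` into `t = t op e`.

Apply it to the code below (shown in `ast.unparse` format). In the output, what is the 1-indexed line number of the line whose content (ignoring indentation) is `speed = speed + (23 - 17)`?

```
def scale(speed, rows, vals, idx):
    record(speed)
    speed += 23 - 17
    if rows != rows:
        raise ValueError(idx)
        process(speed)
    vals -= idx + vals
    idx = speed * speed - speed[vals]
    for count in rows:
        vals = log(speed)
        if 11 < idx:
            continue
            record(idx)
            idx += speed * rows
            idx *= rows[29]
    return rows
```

3

Transformed code:
def scale(speed, rows, vals, idx):
    record(speed)
    speed = speed + (23 - 17)
    if rows != rows:
        raise ValueError(idx)
    vals = vals - (idx + vals)
    idx = speed * speed - speed[vals]
    for count in rows:
        vals = log(speed)
        if 11 < idx:
            continue
    return rows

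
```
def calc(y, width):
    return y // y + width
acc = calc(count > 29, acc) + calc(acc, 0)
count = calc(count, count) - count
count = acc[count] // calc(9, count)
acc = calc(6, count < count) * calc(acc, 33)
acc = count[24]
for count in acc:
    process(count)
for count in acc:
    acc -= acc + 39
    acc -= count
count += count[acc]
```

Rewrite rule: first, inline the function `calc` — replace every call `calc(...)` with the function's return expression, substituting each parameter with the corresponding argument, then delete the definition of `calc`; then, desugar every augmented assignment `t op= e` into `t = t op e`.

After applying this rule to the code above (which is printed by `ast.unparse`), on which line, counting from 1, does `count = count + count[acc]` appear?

Transformed code:
acc = (count > 29) // (count > 29) + acc + (acc // acc + 0)
count = count // count + count - count
count = acc[count] // (9 // 9 + count)
acc = (6 // 6 + (count < count)) * (acc // acc + 33)
acc = count[24]
for count in acc:
    process(count)
for count in acc:
    acc = acc - (acc + 39)
    acc = acc - count
count = count + count[acc]

11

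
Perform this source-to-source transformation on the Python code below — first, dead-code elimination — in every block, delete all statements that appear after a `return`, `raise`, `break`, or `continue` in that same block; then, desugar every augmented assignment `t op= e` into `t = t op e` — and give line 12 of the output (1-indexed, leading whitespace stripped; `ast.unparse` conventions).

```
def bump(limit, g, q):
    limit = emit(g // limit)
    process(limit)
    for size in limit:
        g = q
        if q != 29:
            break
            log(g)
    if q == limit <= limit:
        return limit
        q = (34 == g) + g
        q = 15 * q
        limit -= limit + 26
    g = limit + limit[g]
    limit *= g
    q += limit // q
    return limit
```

q = q + limit // q

Transformed code:
def bump(limit, g, q):
    limit = emit(g // limit)
    process(limit)
    for size in limit:
        g = q
        if q != 29:
            break
    if q == limit <= limit:
        return limit
    g = limit + limit[g]
    limit = limit * g
    q = q + limit // q
    return limit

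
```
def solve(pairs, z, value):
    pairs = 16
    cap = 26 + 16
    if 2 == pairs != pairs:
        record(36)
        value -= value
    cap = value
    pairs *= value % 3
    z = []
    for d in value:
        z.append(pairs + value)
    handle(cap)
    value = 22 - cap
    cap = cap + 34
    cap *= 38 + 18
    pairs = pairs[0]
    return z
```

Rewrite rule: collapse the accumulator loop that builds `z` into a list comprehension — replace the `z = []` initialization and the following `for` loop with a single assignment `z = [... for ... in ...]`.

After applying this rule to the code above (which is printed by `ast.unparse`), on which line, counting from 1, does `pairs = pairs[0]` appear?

14

Transformed code:
def solve(pairs, z, value):
    pairs = 16
    cap = 26 + 16
    if 2 == pairs != pairs:
        record(36)
        value -= value
    cap = value
    pairs *= value % 3
    z = [pairs + value for d in value]
    handle(cap)
    value = 22 - cap
    cap = cap + 34
    cap *= 38 + 18
    pairs = pairs[0]
    return z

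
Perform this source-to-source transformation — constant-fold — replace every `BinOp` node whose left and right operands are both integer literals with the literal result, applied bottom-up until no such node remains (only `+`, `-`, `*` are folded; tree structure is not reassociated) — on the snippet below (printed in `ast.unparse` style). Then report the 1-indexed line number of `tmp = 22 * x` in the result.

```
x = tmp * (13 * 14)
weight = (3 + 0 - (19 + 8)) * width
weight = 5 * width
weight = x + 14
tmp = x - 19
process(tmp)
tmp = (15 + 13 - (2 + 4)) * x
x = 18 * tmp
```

7

Transformed code:
x = tmp * 182
weight = -24 * width
weight = 5 * width
weight = x + 14
tmp = x - 19
process(tmp)
tmp = 22 * x
x = 18 * tmp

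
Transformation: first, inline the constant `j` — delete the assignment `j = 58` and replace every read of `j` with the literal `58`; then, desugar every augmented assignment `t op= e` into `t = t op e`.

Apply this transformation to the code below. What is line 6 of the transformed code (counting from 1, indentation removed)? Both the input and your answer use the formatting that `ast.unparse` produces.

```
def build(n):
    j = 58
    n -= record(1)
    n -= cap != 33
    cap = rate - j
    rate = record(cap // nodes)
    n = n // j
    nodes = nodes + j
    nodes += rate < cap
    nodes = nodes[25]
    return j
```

n = n // 58

Transformed code:
def build(n):
    n = n - record(1)
    n = n - (cap != 33)
    cap = rate - 58
    rate = record(cap // nodes)
    n = n // 58
    nodes = nodes + 58
    nodes = nodes + (rate < cap)
    nodes = nodes[25]
    return 58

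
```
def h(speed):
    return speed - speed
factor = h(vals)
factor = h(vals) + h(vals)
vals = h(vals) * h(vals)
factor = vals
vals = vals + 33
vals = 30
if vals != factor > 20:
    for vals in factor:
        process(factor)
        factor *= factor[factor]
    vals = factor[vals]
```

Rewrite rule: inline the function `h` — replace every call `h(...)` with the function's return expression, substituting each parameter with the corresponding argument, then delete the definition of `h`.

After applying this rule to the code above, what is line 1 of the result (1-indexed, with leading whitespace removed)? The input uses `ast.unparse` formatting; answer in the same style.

factor = vals - vals

Transformed code:
factor = vals - vals
factor = vals - vals + (vals - vals)
vals = (vals - vals) * (vals - vals)
factor = vals
vals = vals + 33
vals = 30
if vals != factor > 20:
    for vals in factor:
        process(factor)
        factor *= factor[factor]
    vals = factor[vals]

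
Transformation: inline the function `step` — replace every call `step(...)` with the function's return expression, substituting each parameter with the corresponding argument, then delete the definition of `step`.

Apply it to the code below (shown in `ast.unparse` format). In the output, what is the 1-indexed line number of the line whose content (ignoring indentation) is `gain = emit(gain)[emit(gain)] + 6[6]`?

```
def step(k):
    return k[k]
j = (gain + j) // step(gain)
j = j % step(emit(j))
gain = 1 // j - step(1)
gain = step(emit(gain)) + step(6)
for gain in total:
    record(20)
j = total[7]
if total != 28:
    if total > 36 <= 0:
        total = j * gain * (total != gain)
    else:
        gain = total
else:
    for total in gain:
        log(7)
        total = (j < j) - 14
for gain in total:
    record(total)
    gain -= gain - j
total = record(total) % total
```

Transformed code:
j = (gain + j) // gain[gain]
j = j % emit(j)[emit(j)]
gain = 1 // j - 1[1]
gain = emit(gain)[emit(gain)] + 6[6]
for gain in total:
    record(20)
j = total[7]
if total != 28:
    if total > 36 <= 0:
        total = j * gain * (total != gain)
    else:
        gain = total
else:
    for total in gain:
        log(7)
        total = (j < j) - 14
for gain in total:
    record(total)
    gain -= gain - j
total = record(total) % total

4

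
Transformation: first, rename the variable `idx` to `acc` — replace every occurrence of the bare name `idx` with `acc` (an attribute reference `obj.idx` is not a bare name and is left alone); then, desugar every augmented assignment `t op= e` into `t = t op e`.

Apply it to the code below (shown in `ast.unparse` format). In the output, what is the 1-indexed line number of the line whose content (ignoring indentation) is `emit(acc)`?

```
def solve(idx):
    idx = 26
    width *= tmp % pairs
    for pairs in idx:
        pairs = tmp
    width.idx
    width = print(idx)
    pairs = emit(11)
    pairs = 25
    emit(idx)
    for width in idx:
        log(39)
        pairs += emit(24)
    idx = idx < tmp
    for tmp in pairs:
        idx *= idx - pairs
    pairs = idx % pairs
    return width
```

Transformed code:
def solve(acc):
    acc = 26
    width = width * (tmp % pairs)
    for pairs in acc:
        pairs = tmp
    width.idx
    width = print(acc)
    pairs = emit(11)
    pairs = 25
    emit(acc)
    for width in acc:
        log(39)
        pairs = pairs + emit(24)
    acc = acc < tmp
    for tmp in pairs:
        acc = acc * (acc - pairs)
    pairs = acc % pairs
    return width

10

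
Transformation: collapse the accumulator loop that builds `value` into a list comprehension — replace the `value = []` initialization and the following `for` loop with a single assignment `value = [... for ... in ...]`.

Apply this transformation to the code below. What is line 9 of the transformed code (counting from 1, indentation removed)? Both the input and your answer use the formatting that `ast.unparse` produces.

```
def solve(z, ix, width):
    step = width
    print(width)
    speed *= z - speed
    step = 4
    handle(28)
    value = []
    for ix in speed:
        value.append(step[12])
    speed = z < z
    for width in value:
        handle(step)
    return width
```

for width in value:

Transformed code:
def solve(z, ix, width):
    step = width
    print(width)
    speed *= z - speed
    step = 4
    handle(28)
    value = [step[12] for ix in speed]
    speed = z < z
    for width in value:
        handle(step)
    return width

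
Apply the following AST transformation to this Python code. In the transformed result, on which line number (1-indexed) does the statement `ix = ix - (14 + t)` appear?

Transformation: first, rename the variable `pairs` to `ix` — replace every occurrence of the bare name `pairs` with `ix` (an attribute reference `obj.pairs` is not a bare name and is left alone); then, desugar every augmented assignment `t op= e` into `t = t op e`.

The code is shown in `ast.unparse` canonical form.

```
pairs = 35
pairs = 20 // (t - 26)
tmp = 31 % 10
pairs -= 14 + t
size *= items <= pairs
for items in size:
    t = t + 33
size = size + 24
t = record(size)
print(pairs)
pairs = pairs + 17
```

4

Transformed code:
ix = 35
ix = 20 // (t - 26)
tmp = 31 % 10
ix = ix - (14 + t)
size = size * (items <= ix)
for items in size:
    t = t + 33
size = size + 24
t = record(size)
print(ix)
ix = ix + 17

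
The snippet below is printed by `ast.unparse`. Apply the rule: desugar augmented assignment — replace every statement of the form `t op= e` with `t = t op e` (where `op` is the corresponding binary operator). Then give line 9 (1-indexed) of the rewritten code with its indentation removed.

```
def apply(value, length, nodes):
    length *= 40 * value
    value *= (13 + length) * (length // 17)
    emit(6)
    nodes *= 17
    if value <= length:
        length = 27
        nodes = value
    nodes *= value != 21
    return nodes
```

nodes = nodes * (value != 21)

Transformed code:
def apply(value, length, nodes):
    length = length * (40 * value)
    value = value * ((13 + length) * (length // 17))
    emit(6)
    nodes = nodes * 17
    if value <= length:
        length = 27
        nodes = value
    nodes = nodes * (value != 21)
    return nodes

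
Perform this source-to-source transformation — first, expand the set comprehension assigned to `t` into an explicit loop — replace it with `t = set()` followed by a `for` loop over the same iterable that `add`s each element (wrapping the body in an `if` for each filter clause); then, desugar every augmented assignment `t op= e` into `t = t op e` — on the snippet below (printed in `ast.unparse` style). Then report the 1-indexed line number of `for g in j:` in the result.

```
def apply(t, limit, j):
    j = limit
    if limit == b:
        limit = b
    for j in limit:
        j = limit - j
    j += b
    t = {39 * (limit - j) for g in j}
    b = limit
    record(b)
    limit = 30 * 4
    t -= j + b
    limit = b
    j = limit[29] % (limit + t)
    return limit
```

9

Transformed code:
def apply(t, limit, j):
    j = limit
    if limit == b:
        limit = b
    for j in limit:
        j = limit - j
    j = j + b
    t = set()
    for g in j:
        t.add(39 * (limit - j))
    b = limit
    record(b)
    limit = 30 * 4
    t = t - (j + b)
    limit = b
    j = limit[29] % (limit + t)
    return limit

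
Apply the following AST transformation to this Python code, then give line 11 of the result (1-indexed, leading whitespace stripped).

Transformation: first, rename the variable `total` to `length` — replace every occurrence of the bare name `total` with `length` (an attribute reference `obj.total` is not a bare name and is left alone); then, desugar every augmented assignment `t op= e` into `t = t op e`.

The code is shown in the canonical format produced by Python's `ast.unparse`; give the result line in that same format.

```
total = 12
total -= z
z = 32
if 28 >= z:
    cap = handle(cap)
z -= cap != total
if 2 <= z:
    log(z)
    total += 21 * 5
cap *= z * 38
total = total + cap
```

length = length + cap

Transformed code:
length = 12
length = length - z
z = 32
if 28 >= z:
    cap = handle(cap)
z = z - (cap != length)
if 2 <= z:
    log(z)
    length = length + 21 * 5
cap = cap * (z * 38)
length = length + cap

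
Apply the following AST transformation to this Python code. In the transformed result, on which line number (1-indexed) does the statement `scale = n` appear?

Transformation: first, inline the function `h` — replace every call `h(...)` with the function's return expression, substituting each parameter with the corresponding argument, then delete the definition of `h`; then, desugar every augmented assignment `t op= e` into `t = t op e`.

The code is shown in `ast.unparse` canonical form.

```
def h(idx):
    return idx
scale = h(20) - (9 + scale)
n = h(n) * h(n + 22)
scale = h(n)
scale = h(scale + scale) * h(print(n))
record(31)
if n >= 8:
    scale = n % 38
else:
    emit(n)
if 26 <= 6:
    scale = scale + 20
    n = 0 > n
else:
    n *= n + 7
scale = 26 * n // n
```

3

Transformed code:
scale = 20 - (9 + scale)
n = n * (n + 22)
scale = n
scale = (scale + scale) * print(n)
record(31)
if n >= 8:
    scale = n % 38
else:
    emit(n)
if 26 <= 6:
    scale = scale + 20
    n = 0 > n
else:
    n = n * (n + 7)
scale = 26 * n // n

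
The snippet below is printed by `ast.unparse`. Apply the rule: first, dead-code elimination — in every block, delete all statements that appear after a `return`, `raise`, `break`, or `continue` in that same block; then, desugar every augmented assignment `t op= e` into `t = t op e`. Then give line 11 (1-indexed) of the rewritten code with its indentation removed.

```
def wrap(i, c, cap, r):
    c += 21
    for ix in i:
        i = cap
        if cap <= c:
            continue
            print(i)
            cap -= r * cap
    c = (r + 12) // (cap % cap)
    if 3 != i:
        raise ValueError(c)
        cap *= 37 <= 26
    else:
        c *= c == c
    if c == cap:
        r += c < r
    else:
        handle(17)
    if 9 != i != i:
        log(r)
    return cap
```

Transformed code:
def wrap(i, c, cap, r):
    c = c + 21
    for ix in i:
        i = cap
        if cap <= c:
            continue
    c = (r + 12) // (cap % cap)
    if 3 != i:
        raise ValueError(c)
    else:
        c = c * (c == c)
    if c == cap:
        r = r + (c < r)
    else:
        handle(17)
    if 9 != i != i:
        log(r)
    return cap

c = c * (c == c)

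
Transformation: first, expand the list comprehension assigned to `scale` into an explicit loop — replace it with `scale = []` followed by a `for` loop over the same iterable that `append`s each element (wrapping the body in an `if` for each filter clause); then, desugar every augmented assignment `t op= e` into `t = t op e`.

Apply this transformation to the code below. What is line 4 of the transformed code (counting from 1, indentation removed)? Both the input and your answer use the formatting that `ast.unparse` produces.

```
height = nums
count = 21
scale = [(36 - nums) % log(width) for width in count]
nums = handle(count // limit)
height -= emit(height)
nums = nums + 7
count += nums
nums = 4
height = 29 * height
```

Transformed code:
height = nums
count = 21
scale = []
for width in count:
    scale.append((36 - nums) % log(width))
nums = handle(count // limit)
height = height - emit(height)
nums = nums + 7
count = count + nums
nums = 4
height = 29 * height

for width in count:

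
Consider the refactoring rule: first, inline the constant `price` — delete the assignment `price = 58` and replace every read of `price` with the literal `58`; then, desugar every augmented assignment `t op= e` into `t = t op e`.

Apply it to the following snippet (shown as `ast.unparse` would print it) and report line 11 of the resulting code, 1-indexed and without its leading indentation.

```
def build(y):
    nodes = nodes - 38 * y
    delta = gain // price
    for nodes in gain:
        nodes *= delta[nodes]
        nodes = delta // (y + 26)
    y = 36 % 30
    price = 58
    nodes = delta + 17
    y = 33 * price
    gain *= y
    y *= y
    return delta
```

y = y * y

Transformed code:
def build(y):
    nodes = nodes - 38 * y
    delta = gain // 58
    for nodes in gain:
        nodes = nodes * delta[nodes]
        nodes = delta // (y + 26)
    y = 36 % 30
    nodes = delta + 17
    y = 33 * 58
    gain = gain * y
    y = y * y
    return delta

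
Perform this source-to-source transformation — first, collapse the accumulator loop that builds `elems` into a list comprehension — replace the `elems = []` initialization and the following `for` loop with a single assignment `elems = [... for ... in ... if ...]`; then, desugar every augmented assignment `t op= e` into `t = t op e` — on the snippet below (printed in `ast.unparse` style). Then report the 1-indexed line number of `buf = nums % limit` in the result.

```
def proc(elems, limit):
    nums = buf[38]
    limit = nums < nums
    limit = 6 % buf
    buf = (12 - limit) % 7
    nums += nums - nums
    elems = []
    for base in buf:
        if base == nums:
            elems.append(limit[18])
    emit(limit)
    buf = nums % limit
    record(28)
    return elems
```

9

Transformed code:
def proc(elems, limit):
    nums = buf[38]
    limit = nums < nums
    limit = 6 % buf
    buf = (12 - limit) % 7
    nums = nums + (nums - nums)
    elems = [limit[18] for base in buf if base == nums]
    emit(limit)
    buf = nums % limit
    record(28)
    return elems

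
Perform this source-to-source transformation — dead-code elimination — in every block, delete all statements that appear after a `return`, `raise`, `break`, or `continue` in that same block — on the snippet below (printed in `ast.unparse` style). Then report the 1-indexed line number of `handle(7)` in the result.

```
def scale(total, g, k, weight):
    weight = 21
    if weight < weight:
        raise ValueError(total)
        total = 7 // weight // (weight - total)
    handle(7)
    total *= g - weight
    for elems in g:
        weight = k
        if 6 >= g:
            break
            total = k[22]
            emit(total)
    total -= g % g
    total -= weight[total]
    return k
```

5

Transformed code:
def scale(total, g, k, weight):
    weight = 21
    if weight < weight:
        raise ValueError(total)
    handle(7)
    total *= g - weight
    for elems in g:
        weight = k
        if 6 >= g:
            break
    total -= g % g
    total -= weight[total]
    return k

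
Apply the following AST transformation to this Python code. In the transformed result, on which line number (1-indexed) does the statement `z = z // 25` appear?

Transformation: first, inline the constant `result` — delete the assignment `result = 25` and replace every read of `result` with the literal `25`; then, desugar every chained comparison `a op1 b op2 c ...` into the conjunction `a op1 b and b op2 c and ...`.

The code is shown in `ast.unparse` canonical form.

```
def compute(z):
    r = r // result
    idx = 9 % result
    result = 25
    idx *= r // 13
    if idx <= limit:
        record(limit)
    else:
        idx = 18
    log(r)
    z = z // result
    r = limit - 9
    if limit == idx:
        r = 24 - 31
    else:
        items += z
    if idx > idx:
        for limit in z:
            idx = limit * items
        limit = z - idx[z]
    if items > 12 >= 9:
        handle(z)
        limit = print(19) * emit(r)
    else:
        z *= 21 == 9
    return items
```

Transformed code:
def compute(z):
    r = r // 25
    idx = 9 % 25
    idx *= r // 13
    if idx <= limit:
        record(limit)
    else:
        idx = 18
    log(r)
    z = z // 25
    r = limit - 9
    if limit == idx:
        r = 24 - 31
    else:
        items += z
    if idx > idx:
        for limit in z:
            idx = limit * items
        limit = z - idx[z]
    if items > 12 and 12 >= 9:
        handle(z)
        limit = print(19) * emit(r)
    else:
        z *= 21 == 9
    return items

10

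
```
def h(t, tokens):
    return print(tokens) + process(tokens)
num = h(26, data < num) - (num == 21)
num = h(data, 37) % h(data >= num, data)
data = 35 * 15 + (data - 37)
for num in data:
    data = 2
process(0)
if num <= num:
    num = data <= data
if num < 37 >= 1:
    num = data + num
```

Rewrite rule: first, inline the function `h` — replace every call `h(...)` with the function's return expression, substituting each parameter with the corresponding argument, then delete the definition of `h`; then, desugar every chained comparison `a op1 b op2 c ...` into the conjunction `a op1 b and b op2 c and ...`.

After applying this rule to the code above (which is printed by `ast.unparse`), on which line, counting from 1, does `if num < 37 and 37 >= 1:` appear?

Transformed code:
num = print(data < num) + process(data < num) - (num == 21)
num = (print(37) + process(37)) % (print(data) + process(data))
data = 35 * 15 + (data - 37)
for num in data:
    data = 2
process(0)
if num <= num:
    num = data <= data
if num < 37 and 37 >= 1:
    num = data + num

9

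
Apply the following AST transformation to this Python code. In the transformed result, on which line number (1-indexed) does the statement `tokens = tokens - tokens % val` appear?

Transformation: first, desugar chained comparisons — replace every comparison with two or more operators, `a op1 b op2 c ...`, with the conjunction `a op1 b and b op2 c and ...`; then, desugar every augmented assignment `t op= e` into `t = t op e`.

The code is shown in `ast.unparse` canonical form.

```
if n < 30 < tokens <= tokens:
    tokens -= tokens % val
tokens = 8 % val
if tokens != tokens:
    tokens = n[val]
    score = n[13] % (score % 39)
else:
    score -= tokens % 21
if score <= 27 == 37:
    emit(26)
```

2

Transformed code:
if n < 30 and 30 < tokens and (tokens <= tokens):
    tokens = tokens - tokens % val
tokens = 8 % val
if tokens != tokens:
    tokens = n[val]
    score = n[13] % (score % 39)
else:
    score = score - tokens % 21
if score <= 27 and 27 == 37:
    emit(26)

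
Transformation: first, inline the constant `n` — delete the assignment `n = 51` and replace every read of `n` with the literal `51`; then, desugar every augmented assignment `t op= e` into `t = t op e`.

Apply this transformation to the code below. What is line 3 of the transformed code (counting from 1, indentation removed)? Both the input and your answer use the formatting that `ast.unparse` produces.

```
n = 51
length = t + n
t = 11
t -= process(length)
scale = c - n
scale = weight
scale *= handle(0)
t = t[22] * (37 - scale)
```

t = t - process(length)

Transformed code:
length = t + 51
t = 11
t = t - process(length)
scale = c - 51
scale = weight
scale = scale * handle(0)
t = t[22] * (37 - scale)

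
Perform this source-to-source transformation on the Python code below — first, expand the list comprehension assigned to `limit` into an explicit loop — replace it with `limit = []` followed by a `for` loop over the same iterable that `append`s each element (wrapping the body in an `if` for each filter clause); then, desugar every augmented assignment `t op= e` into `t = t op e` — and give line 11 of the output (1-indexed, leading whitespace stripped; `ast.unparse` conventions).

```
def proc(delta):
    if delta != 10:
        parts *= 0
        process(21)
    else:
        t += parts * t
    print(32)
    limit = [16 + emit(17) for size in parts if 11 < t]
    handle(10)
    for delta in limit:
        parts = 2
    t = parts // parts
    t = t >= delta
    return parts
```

Transformed code:
def proc(delta):
    if delta != 10:
        parts = parts * 0
        process(21)
    else:
        t = t + parts * t
    print(32)
    limit = []
    for size in parts:
        if 11 < t:
            limit.append(16 + emit(17))
    handle(10)
    for delta in limit:
        parts = 2
    t = parts // parts
    t = t >= delta
    return parts

limit.append(16 + emit(17))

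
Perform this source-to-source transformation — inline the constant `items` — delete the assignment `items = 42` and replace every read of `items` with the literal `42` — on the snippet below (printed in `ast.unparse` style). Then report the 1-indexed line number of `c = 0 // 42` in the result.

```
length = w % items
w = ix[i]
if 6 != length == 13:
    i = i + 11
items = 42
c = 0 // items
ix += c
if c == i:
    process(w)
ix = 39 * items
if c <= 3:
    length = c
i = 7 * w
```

5

Transformed code:
length = w % 42
w = ix[i]
if 6 != length == 13:
    i = i + 11
c = 0 // 42
ix += c
if c == i:
    process(w)
ix = 39 * 42
if c <= 3:
    length = c
i = 7 * w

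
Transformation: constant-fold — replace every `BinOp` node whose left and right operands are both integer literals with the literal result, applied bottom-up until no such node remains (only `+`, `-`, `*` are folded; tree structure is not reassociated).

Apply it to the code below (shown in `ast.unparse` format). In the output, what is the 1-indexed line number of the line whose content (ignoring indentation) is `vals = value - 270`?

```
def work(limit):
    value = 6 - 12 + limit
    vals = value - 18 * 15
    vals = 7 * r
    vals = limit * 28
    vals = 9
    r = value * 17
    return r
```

Transformed code:
def work(limit):
    value = -6 + limit
    vals = value - 270
    vals = 7 * r
    vals = limit * 28
    vals = 9
    r = value * 17
    return r

3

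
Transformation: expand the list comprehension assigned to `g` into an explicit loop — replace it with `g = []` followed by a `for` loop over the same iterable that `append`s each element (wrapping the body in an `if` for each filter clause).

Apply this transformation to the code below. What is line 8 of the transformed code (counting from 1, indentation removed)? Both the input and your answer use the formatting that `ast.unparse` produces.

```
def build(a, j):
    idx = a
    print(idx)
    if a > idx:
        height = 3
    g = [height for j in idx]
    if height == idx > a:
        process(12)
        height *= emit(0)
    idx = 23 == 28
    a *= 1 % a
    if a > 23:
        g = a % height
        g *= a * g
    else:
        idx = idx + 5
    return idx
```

Transformed code:
def build(a, j):
    idx = a
    print(idx)
    if a > idx:
        height = 3
    g = []
    for j in idx:
        g.append(height)
    if height == idx > a:
        process(12)
        height *= emit(0)
    idx = 23 == 28
    a *= 1 % a
    if a > 23:
        g = a % height
        g *= a * g
    else:
        idx = idx + 5
    return idx

g.append(height)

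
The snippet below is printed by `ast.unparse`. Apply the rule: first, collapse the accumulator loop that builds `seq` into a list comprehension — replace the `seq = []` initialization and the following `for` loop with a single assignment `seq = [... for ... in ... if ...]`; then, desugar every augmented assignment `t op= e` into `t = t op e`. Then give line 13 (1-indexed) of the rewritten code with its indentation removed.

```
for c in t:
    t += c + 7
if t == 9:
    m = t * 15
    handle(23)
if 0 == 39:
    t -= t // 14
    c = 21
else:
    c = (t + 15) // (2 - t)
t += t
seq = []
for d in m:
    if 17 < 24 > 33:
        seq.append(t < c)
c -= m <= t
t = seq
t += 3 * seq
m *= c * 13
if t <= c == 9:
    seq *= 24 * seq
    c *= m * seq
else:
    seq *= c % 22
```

Transformed code:
for c in t:
    t = t + (c + 7)
if t == 9:
    m = t * 15
    handle(23)
if 0 == 39:
    t = t - t // 14
    c = 21
else:
    c = (t + 15) // (2 - t)
t = t + t
seq = [t < c for d in m if 17 < 24 > 33]
c = c - (m <= t)
t = seq
t = t + 3 * seq
m = m * (c * 13)
if t <= c == 9:
    seq = seq * (24 * seq)
    c = c * (m * seq)
else:
    seq = seq * (c % 22)

c = c - (m <= t)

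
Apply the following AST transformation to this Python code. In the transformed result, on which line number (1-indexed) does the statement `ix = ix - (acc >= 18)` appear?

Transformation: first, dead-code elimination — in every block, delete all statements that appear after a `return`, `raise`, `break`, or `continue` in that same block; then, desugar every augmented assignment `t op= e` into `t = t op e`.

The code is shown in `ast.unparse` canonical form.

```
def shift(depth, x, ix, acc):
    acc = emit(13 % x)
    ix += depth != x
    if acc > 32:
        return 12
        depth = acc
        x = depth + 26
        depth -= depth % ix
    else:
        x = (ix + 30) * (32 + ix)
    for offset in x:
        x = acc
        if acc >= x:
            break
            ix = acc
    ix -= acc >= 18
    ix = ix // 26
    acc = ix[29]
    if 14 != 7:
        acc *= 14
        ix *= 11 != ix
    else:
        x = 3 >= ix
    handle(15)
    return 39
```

12

Transformed code:
def shift(depth, x, ix, acc):
    acc = emit(13 % x)
    ix = ix + (depth != x)
    if acc > 32:
        return 12
    else:
        x = (ix + 30) * (32 + ix)
    for offset in x:
        x = acc
        if acc >= x:
            break
    ix = ix - (acc >= 18)
    ix = ix // 26
    acc = ix[29]
    if 14 != 7:
        acc = acc * 14
        ix = ix * (11 != ix)
    else:
        x = 3 >= ix
    handle(15)
    return 39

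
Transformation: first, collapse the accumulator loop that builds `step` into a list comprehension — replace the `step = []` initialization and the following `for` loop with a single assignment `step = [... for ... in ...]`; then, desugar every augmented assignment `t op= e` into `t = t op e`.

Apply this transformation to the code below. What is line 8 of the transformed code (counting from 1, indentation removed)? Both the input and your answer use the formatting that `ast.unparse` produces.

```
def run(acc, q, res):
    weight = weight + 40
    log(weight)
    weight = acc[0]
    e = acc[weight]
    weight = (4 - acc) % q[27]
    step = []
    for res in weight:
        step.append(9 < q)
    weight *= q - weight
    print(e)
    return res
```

Transformed code:
def run(acc, q, res):
    weight = weight + 40
    log(weight)
    weight = acc[0]
    e = acc[weight]
    weight = (4 - acc) % q[27]
    step = [9 < q for res in weight]
    weight = weight * (q - weight)
    print(e)
    return res

weight = weight * (q - weight)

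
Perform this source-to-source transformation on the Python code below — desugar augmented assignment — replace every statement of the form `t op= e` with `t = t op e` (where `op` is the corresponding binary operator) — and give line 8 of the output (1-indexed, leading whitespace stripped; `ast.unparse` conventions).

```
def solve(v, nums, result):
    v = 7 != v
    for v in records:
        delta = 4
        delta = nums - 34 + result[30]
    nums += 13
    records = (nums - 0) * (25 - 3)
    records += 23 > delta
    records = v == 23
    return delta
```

Transformed code:
def solve(v, nums, result):
    v = 7 != v
    for v in records:
        delta = 4
        delta = nums - 34 + result[30]
    nums = nums + 13
    records = (nums - 0) * (25 - 3)
    records = records + (23 > delta)
    records = v == 23
    return delta

records = records + (23 > delta)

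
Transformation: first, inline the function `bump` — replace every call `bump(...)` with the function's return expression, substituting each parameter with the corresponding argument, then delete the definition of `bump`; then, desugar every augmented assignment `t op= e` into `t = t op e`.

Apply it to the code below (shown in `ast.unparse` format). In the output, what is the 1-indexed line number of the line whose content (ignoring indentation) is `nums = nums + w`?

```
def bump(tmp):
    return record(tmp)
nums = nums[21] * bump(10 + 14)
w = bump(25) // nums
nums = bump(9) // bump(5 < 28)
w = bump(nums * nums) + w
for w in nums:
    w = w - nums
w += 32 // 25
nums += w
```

8

Transformed code:
nums = nums[21] * record(10 + 14)
w = record(25) // nums
nums = record(9) // record(5 < 28)
w = record(nums * nums) + w
for w in nums:
    w = w - nums
w = w + 32 // 25
nums = nums + w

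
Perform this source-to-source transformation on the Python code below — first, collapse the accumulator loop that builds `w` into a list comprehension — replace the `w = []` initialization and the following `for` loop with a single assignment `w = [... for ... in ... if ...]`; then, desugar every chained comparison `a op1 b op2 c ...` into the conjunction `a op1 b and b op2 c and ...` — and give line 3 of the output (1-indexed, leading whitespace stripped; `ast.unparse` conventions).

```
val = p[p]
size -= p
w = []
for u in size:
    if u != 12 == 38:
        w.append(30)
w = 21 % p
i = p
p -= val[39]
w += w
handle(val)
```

Transformed code:
val = p[p]
size -= p
w = [30 for u in size if u != 12 and 12 == 38]
w = 21 % p
i = p
p -= val[39]
w += w
handle(val)

w = [30 for u in size if u != 12 and 12 == 38]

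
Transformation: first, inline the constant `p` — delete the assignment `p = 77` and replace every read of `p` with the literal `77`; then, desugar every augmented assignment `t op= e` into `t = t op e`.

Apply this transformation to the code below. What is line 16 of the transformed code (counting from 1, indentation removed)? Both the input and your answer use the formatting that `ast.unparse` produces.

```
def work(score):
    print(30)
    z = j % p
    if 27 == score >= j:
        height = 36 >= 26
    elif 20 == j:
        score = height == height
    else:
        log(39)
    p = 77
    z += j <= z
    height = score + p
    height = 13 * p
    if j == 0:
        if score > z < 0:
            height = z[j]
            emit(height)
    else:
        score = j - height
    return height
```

emit(height)

Transformed code:
def work(score):
    print(30)
    z = j % 77
    if 27 == score >= j:
        height = 36 >= 26
    elif 20 == j:
        score = height == height
    else:
        log(39)
    z = z + (j <= z)
    height = score + 77
    height = 13 * 77
    if j == 0:
        if score > z < 0:
            height = z[j]
            emit(height)
    else:
        score = j - height
    return height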